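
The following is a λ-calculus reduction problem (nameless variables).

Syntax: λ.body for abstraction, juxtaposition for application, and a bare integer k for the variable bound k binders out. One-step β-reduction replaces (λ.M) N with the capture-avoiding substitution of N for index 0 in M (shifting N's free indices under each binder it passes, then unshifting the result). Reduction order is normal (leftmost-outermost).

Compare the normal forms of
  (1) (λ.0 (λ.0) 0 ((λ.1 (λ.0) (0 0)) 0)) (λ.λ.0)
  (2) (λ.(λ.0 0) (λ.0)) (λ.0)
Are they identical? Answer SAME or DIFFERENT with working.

Answer: SAME — A ⇓ λ.0, B ⇓ λ.0

Derivation:
Term A:
  start: (λ.0 (λ.0) 0 ((λ.1 (λ.0) (0 0)) 0)) (λ.λ.0)
  [1] (λ.λ.0) (λ.0) (λ.λ.0) ((λ.(λ.λ.0) (λ.0) (0 0)) (λ.λ.0))
  [2] (λ.0) (λ.λ.0) ((λ.(λ.λ.0) (λ.0) (0 0)) (λ.λ.0))
  [3] (λ.λ.0) ((λ.(λ.λ.0) (λ.0) (0 0)) (λ.λ.0))
  [4] λ.0

Term B:
  start: (λ.(λ.0 0) (λ.0)) (λ.0)
  [1] (λ.0 0) (λ.0)
  [2] (λ.0) (λ.0)
  [3] λ.0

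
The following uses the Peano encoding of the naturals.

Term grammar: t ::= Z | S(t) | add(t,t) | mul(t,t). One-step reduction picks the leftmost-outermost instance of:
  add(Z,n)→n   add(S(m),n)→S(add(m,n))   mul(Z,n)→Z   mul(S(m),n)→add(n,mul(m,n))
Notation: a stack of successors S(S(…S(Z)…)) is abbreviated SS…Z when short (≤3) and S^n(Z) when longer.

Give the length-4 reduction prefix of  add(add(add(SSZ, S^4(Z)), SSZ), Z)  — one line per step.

Answer: after 4 steps: S(add(add(S(add(Z, S^4(Z))), SSZ), Z))

Reduction:
  start: add(add(add(SSZ, S^4(Z)), SSZ), Z)
  →1  add(add(S(add(SZ, S^4(Z))), SSZ), Z)
  →2  add(S(add(add(SZ, S^4(Z)), SSZ)), Z)
  →3  S(add(add(add(SZ, S^4(Z)), SSZ), Z))
  →4  S(add(add(S(add(Z, S^4(Z))), SSZ), Z))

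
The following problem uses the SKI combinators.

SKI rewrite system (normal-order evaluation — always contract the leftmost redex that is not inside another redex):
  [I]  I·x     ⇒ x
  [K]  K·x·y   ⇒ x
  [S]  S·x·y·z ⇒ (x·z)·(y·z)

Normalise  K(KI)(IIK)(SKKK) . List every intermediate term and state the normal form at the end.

  start: K(KI)(IIK)(SKKK)
  →1  KI(SKKK)
  →2  I

Answer: normal form = I  (in 2 steps)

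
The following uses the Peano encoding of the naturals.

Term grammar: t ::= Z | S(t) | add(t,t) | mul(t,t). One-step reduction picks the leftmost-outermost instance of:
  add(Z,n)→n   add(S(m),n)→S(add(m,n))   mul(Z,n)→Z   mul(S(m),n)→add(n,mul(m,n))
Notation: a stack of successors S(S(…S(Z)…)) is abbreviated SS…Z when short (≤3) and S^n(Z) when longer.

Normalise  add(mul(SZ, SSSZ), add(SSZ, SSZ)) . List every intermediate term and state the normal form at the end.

  start: add(mul(SZ, SSSZ), add(SSZ, SSZ))
  [1] add(add(SSSZ, mul(Z, SSSZ)), add(SSZ, SSZ))
  [2] add(S(add(SSZ, mul(Z, SSSZ))), add(SSZ, SSZ))
  [3] S(add(add(SSZ, mul(Z, SSSZ)), add(SSZ, SSZ)))
  [4] S(add(S(add(SZ, mul(Z, SSSZ))), add(SSZ, SSZ)))
  [5] S(S(add(add(SZ, mul(Z, SSSZ)), add(SSZ, SSZ))))
  [6] S(S(add(S(add(Z, mul(Z, SSSZ))), add(SSZ, SSZ))))
  [7] S(S(S(add(add(Z, mul(Z, SSSZ)), add(SSZ, SSZ)))))
  [8] S(S(S(add(mul(Z, SSSZ), add(SSZ, SSZ)))))
  [9] S(S(S(add(Z, add(SSZ, SSZ)))))
  [10] S(S(S(add(SSZ, SSZ))))
  [11] S(S(S(S(add(SZ, SSZ)))))
  [12] S(S(S(S(S(add(Z, SSZ))))))
  [13] S^7(Z)

Answer: normal form = S^7(Z)  (in 13 steps)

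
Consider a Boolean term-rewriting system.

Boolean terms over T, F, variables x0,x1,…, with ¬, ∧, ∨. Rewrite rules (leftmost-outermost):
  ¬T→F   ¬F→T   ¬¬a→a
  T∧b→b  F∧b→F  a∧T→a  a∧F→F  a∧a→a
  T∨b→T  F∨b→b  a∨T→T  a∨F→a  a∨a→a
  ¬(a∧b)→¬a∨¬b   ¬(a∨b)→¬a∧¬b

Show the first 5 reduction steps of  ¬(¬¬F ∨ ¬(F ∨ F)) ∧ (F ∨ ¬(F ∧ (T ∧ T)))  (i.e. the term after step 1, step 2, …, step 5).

  start: ¬(¬¬F ∨ ¬(F ∨ F)) ∧ (F ∨ ¬(F ∧ (T ∧ T)))
  [1] (¬¬¬F ∧ ¬¬(F ∨ F)) ∧ (F ∨ ¬(F ∧ (T ∧ T)))
  [2] (¬F ∧ ¬¬(F ∨ F)) ∧ (F ∨ ¬(F ∧ (T ∧ T)))
  [3] (T ∧ ¬¬(F ∨ F)) ∧ (F ∨ ¬(F ∧ (T ∧ T)))
  [4] ¬¬(F ∨ F) ∧ (F ∨ ¬(F ∧ (T ∧ T)))
  [5] (F ∨ F) ∧ (F ∨ ¬(F ∧ (T ∧ T)))

Answer: after 5 steps: (F ∨ F) ∧ (F ∨ ¬(F ∧ (T ∧ T)))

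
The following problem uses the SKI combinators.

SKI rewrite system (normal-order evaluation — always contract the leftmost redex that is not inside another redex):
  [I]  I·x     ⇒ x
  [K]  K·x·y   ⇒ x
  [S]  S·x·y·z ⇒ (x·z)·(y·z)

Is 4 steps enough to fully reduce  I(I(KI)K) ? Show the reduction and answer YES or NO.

  start: I(I(KI)K)
  →1  I(KI)K
  →2  KIK
  →3  I

Answer: YES — reaches normal form I in 3 ≤ 4 steps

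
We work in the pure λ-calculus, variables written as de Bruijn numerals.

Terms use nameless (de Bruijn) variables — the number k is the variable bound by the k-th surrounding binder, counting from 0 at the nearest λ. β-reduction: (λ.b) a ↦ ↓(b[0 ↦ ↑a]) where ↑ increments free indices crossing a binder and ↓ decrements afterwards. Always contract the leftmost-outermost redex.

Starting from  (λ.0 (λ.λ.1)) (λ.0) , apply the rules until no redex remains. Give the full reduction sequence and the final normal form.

  start: (λ.0 (λ.λ.1)) (λ.0)
  step 1: (λ.0) (λ.λ.1)
  step 2: λ.λ.1

Answer: normal form = λ.λ.1  (in 2 steps)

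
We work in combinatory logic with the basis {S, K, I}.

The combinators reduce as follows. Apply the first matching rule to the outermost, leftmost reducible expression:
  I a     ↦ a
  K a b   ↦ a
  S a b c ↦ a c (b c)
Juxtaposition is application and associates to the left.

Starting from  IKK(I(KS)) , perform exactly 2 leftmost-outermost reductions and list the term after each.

  start: IKK(I(KS))
  [1] KK(I(KS))
  [2] K

Answer: after 2 steps: K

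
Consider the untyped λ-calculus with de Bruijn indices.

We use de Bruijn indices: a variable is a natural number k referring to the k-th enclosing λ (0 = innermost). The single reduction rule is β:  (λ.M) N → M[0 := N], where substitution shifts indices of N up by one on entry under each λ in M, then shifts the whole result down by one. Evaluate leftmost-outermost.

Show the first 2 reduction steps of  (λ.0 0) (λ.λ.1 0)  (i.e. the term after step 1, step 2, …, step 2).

  start: (λ.0 0) (λ.λ.1 0)
  →1  (λ.λ.1 0) (λ.λ.1 0)
  →2  λ.(λ.λ.1 0) 0

Answer: after 2 steps: λ.(λ.λ.1 0) 0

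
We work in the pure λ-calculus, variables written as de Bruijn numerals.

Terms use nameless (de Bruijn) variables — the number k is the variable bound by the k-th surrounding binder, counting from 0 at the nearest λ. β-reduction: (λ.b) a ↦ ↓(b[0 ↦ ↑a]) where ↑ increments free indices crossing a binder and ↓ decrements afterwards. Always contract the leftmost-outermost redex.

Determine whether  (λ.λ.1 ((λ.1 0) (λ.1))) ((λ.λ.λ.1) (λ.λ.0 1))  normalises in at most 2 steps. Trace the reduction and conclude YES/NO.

Answer: NO — after 2 steps the term is λ.(λ.λ.1) ((λ.1 0) (λ.1)), not yet normal

Working:
  start: (λ.λ.1 ((λ.1 0) (λ.1))) ((λ.λ.λ.1) (λ.λ.0 1))
  step 1: λ.(λ.λ.λ.1) (λ.λ.0 1) ((λ.1 0) (λ.1))
  step 2: λ.(λ.λ.1) ((λ.1 0) (λ.1))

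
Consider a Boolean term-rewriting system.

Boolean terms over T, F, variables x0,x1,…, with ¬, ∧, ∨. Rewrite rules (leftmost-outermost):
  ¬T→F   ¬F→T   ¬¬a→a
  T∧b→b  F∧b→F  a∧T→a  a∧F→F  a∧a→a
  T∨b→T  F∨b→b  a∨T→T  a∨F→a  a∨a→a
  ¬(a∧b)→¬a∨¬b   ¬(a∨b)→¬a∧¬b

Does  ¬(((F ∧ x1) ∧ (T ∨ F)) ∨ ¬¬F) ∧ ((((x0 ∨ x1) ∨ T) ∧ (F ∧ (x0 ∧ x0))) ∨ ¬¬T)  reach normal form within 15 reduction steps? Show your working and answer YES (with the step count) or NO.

  start: ¬(((F ∧ x1) ∧ (T ∨ F)) ∨ ¬¬F) ∧ ((((x0 ∨ x1) ∨ T) ∧ (F ∧ (x0 ∧ x0))) ∨ ¬¬T)
  [1] (¬((F ∧ x1) ∧ (T ∨ F)) ∧ ¬¬¬F) ∧ ((((x0 ∨ x1) ∨ T) ∧ (F ∧ (x0 ∧ x0))) ∨ ¬¬T)
  [2] ((¬(F ∧ x1) ∨ ¬(T ∨ F)) ∧ ¬¬¬F) ∧ ((((x0 ∨ x1) ∨ T) ∧ (F ∧ (x0 ∧ x0))) ∨ ¬¬T)
  [3] (((¬F ∨ ¬x1) ∨ ¬(T ∨ F)) ∧ ¬¬¬F) ∧ ((((x0 ∨ x1) ∨ T) ∧ (F ∧ (x0 ∧ x0))) ∨ ¬¬T)
  [4] (((T ∨ ¬x1) ∨ ¬(T ∨ F)) ∧ ¬¬¬F) ∧ ((((x0 ∨ x1) ∨ T) ∧ (F ∧ (x0 ∧ x0))) ∨ ¬¬T)
  [5] ((T ∨ ¬(T ∨ F)) ∧ ¬¬¬F) ∧ ((((x0 ∨ x1) ∨ T) ∧ (F ∧ (x0 ∧ x0))) ∨ ¬¬T)
  [6] (T ∧ ¬¬¬F) ∧ ((((x0 ∨ x1) ∨ T) ∧ (F ∧ (x0 ∧ x0))) ∨ ¬¬T)
  [7] ¬¬¬F ∧ ((((x0 ∨ x1) ∨ T) ∧ (F ∧ (x0 ∧ x0))) ∨ ¬¬T)
  [8] ¬F ∧ ((((x0 ∨ x1) ∨ T) ∧ (F ∧ (x0 ∧ x0))) ∨ ¬¬T)
  [9] T ∧ ((((x0 ∨ x1) ∨ T) ∧ (F ∧ (x0 ∧ x0))) ∨ ¬¬T)
  [10] (((x0 ∨ x1) ∨ T) ∧ (F ∧ (x0 ∧ x0))) ∨ ¬¬T
  [11] (T ∧ (F ∧ (x0 ∧ x0))) ∨ ¬¬T
  [12] (F ∧ (x0 ∧ x0)) ∨ ¬¬T
  [13] F ∨ ¬¬T
  [14] ¬¬T
  [15] T

Answer: YES — reaches normal form T in 15 ≤ 15 steps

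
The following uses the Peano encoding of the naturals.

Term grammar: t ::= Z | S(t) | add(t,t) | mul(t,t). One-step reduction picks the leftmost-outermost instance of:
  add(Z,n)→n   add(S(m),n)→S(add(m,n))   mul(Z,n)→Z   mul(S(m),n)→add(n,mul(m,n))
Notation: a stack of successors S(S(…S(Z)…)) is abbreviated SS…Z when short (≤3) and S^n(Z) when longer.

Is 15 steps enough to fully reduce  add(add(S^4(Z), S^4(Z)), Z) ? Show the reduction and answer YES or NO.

  start: add(add(S^4(Z), S^4(Z)), Z)
  step 1: add(S(add(SSSZ, S^4(Z))), Z)
  step 2: S(add(add(SSSZ, S^4(Z)), Z))
  step 3: S(add(S(add(SSZ, S^4(Z))), Z))
  step 4: S(S(add(add(SSZ, S^4(Z)), Z)))
  step 5: S(S(add(S(add(SZ, S^4(Z))), Z)))
  step 6: S(S(S(add(add(SZ, S^4(Z)), Z))))
  step 7: S(S(S(add(S(add(Z, S^4(Z))), Z))))
  step 8: S(S(S(S(add(add(Z, S^4(Z)), Z)))))
  step 9: S(S(S(S(add(S^4(Z), Z)))))
  step 10: S(S(S(S(S(add(SSSZ, Z))))))
  step 11: S(S(S(S(S(S(add(SSZ, Z)))))))
  step 12: S(S(S(S(S(S(S(add(SZ, Z))))))))
  step 13: S(S(S(S(S(S(S(S(add(Z, Z)))))))))
  step 14: S^8(Z)

Answer: YES — reaches normal form S^8(Z) in 14 ≤ 15 steps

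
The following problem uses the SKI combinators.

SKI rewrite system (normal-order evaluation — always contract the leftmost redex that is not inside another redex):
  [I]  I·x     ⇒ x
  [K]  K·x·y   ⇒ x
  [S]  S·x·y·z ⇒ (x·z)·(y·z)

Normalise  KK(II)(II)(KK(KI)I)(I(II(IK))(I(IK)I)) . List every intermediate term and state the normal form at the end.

Answer: normal form = K(KI)  (in 10 steps)

Derivation:
  start: KK(II)(II)(KK(KI)I)(I(II(IK))(I(IK)I))
  →1  K(II)(KK(KI)I)(I(II(IK))(I(IK)I))
  →2  II(I(II(IK))(I(IK)I))
  →3  I(I(II(IK))(I(IK)I))
  →4  I(II(IK))(I(IK)I)
  →5  II(IK)(I(IK)I)
  →6  I(IK)(I(IK)I)
  →7  IK(I(IK)I)
  →8  K(I(IK)I)
  →9  K(IKI)
  →10  K(KI)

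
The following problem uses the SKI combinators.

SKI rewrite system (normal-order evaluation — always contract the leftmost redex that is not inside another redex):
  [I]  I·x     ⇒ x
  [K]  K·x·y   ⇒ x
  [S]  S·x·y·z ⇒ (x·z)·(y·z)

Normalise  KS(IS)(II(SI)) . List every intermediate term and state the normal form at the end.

  start: KS(IS)(II(SI))
  →1  S(II(SI))
  →2  S(I(SI))
  →3  S(SI)

Answer: normal form = S(SI)  (in 3 steps)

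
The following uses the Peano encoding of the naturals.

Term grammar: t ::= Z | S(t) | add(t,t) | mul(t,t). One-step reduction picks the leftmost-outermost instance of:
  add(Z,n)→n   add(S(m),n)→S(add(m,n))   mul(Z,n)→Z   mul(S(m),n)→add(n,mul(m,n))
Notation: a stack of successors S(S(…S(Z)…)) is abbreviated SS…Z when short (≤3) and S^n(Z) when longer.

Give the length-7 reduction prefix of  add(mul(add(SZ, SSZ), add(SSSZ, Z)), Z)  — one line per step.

  start: add(mul(add(SZ, SSZ), add(SSSZ, Z)), Z)
  step 1: add(mul(S(add(Z, SSZ)), add(SSSZ, Z)), Z)
  step 2: add(add(add(SSSZ, Z), mul(add(Z, SSZ), add(SSSZ, Z))), Z)
  step 3: add(add(S(add(SSZ, Z)), mul(add(Z, SSZ), add(SSSZ, Z))), Z)
  step 4: add(S(add(add(SSZ, Z), mul(add(Z, SSZ), add(SSSZ, Z)))), Z)
  step 5: S(add(add(add(SSZ, Z), mul(add(Z, SSZ), add(SSSZ, Z))), Z))
  step 6: S(add(add(S(add(SZ, Z)), mul(add(Z, SSZ), add(SSSZ, Z))), Z))
  step 7: S(add(S(add(add(SZ, Z), mul(add(Z, SSZ), add(SSSZ, Z)))), Z))

Answer: after 7 steps: S(add(S(add(add(SZ, Z), mul(add(Z, SSZ), add(SSSZ, Z)))), Z))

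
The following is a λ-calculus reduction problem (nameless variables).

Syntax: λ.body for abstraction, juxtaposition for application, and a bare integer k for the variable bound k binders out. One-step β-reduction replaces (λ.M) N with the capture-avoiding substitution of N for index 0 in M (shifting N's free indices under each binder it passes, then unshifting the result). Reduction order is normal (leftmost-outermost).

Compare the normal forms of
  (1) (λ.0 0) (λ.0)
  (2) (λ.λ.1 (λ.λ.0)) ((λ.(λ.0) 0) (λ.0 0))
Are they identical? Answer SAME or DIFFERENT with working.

Term A:
  start: (λ.0 0) (λ.0)
  →1  (λ.0) (λ.0)
  →2  λ.0

Term B:
  start: (λ.λ.1 (λ.λ.0)) ((λ.(λ.0) 0) (λ.0 0))
  →1  λ.(λ.(λ.0) 0) (λ.0 0) (λ.λ.0)
  →2  λ.(λ.0) (λ.0 0) (λ.λ.0)
  →3  λ.(λ.0 0) (λ.λ.0)
  →4  λ.(λ.λ.0) (λ.λ.0)
  →5  λ.λ.0

Answer: DIFFERENT — A ⇓ λ.0, B ⇓ λ.λ.0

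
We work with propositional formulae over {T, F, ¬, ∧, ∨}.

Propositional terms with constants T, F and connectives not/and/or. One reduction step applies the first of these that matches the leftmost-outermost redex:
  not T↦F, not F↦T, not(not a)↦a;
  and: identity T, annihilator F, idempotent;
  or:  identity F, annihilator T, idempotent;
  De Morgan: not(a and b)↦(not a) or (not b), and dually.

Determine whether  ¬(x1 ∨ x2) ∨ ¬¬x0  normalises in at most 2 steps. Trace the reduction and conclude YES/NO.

Answer: YES — reaches normal form (¬x1 ∧ ¬x2) ∨ x0 in 2 ≤ 2 steps

Working:
  start: ¬(x1 ∨ x2) ∨ ¬¬x0
  [1] (¬x1 ∧ ¬x2) ∨ ¬¬x0
  [2] (¬x1 ∧ ¬x2) ∨ x0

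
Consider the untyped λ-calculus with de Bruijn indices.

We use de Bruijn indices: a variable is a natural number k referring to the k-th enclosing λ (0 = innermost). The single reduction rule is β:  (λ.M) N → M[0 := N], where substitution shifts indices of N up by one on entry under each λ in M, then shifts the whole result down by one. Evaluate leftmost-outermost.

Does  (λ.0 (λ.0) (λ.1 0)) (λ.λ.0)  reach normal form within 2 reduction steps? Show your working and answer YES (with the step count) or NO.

Answer: NO — after 2 steps the term is (λ.0) (λ.(λ.λ.0) 0), not yet normal

Reduction:
  start: (λ.0 (λ.0) (λ.1 0)) (λ.λ.0)
  →1  (λ.λ.0) (λ.0) (λ.(λ.λ.0) 0)
  →2  (λ.0) (λ.(λ.λ.0) 0)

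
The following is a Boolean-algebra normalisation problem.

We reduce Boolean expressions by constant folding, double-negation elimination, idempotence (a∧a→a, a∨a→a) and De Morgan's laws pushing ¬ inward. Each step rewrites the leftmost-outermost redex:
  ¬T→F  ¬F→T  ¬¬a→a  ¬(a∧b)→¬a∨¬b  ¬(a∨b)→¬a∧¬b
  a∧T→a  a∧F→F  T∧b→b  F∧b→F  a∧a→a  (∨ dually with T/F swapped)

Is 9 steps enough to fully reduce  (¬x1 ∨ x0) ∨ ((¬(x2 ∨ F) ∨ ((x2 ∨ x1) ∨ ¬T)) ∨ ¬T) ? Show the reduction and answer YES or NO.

  start: (¬x1 ∨ x0) ∨ ((¬(x2 ∨ F) ∨ ((x2 ∨ x1) ∨ ¬T)) ∨ ¬T)
  [1] (¬x1 ∨ x0) ∨ (((¬x2 ∧ ¬F) ∨ ((x2 ∨ x1) ∨ ¬T)) ∨ ¬T)
  [2] (¬x1 ∨ x0) ∨ (((¬x2 ∧ T) ∨ ((x2 ∨ x1) ∨ ¬T)) ∨ ¬T)
  [3] (¬x1 ∨ x0) ∨ ((¬x2 ∨ ((x2 ∨ x1) ∨ ¬T)) ∨ ¬T)
  [4] (¬x1 ∨ x0) ∨ ((¬x2 ∨ ((x2 ∨ x1) ∨ F)) ∨ ¬T)
  [5] (¬x1 ∨ x0) ∨ ((¬x2 ∨ (x2 ∨ x1)) ∨ ¬T)
  [6] (¬x1 ∨ x0) ∨ ((¬x2 ∨ (x2 ∨ x1)) ∨ F)
  [7] (¬x1 ∨ x0) ∨ (¬x2 ∨ (x2 ∨ x1))

Answer: YES — reaches normal form (¬x1 ∨ x0) ∨ (¬x2 ∨ (x2 ∨ x1)) in 7 ≤ 9 steps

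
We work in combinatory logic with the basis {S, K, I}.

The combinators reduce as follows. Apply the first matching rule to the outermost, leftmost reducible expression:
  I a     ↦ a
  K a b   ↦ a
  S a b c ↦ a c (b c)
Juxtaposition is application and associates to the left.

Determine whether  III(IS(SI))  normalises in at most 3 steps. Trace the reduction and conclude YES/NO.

  start: III(IS(SI))
  step 1: II(IS(SI))
  step 2: I(IS(SI))
  step 3: IS(SI)

Answer: NO — after 3 steps the term is IS(SI), not yet normal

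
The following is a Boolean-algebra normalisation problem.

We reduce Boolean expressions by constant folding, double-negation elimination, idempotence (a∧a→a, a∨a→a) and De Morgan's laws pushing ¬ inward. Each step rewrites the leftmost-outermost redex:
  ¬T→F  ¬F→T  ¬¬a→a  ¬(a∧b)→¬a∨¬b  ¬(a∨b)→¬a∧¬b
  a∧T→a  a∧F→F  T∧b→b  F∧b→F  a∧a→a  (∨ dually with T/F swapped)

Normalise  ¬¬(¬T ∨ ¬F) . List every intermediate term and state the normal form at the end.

Answer: normal form = T  (in 4 steps)

Reduction:
  start: ¬¬(¬T ∨ ¬F)
  step 1: ¬T ∨ ¬F
  step 2: F ∨ ¬F
  step 3: ¬F
  step 4: T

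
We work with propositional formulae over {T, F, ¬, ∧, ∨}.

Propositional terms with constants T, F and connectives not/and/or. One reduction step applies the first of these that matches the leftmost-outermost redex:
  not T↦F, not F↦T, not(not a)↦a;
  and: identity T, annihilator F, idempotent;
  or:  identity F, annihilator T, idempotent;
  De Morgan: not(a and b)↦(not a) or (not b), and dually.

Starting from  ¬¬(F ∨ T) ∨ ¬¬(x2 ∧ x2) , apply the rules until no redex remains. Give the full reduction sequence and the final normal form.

Answer: normal form = T  (in 3 steps)

Reduction:
  start: ¬¬(F ∨ T) ∨ ¬¬(x2 ∧ x2)
  step 1: (F ∨ T) ∨ ¬¬(x2 ∧ x2)
  step 2: T ∨ ¬¬(x2 ∧ x2)
  step 3: T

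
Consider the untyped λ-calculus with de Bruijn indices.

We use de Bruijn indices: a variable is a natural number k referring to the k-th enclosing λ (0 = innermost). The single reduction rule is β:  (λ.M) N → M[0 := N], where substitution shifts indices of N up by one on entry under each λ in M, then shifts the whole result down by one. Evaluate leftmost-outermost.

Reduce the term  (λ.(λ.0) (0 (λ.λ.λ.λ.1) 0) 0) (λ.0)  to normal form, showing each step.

Answer: normal form = λ.λ.1  (in 5 steps)

Reduction:
  start: (λ.(λ.0) (0 (λ.λ.λ.λ.1) 0) 0) (λ.0)
  →1  (λ.0) ((λ.0) (λ.λ.λ.λ.1) (λ.0)) (λ.0)
  →2  (λ.0) (λ.λ.λ.λ.1) (λ.0) (λ.0)
  →3  (λ.λ.λ.λ.1) (λ.0) (λ.0)
  →4  (λ.λ.λ.1) (λ.0)
  →5  λ.λ.1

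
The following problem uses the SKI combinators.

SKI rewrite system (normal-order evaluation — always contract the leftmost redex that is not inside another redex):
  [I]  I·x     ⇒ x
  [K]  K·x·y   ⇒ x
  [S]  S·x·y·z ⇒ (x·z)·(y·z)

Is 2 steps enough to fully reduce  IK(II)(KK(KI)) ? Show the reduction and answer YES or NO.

Answer: NO — after 2 steps the term is II, not yet normal

Working:
  start: IK(II)(KK(KI))
  [1] K(II)(KK(KI))
  [2] II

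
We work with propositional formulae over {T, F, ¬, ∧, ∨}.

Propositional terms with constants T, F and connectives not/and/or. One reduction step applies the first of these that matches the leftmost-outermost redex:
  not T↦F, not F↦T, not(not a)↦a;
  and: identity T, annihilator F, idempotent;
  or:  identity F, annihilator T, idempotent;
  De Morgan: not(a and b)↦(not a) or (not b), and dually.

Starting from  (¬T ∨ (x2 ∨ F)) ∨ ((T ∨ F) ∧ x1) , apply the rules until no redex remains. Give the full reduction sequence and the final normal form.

  start: (¬T ∨ (x2 ∨ F)) ∨ ((T ∨ F) ∧ x1)
  step 1: (F ∨ (x2 ∨ F)) ∨ ((T ∨ F) ∧ x1)
  step 2: (x2 ∨ F) ∨ ((T ∨ F) ∧ x1)
  step 3: x2 ∨ ((T ∨ F) ∧ x1)
  step 4: x2 ∨ (T ∧ x1)
  step 5: x2 ∨ x1

Answer: normal form = x2 ∨ x1  (in 5 steps)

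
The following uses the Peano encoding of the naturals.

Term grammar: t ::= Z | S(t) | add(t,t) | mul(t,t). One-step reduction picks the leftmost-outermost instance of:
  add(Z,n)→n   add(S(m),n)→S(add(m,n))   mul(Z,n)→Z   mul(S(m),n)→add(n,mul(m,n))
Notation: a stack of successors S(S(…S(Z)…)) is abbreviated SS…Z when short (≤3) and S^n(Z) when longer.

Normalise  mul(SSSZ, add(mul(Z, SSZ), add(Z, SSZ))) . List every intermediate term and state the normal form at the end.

Answer: normal form = S^6(Z)  (in 22 steps)

Working:
  start: mul(SSSZ, add(mul(Z, SSZ), add(Z, SSZ)))
  [1] add(add(mul(Z, SSZ), add(Z, SSZ)), mul(SSZ, add(mul(Z, SSZ), add(Z, SSZ))))
  [2] add(add(Z, add(Z, SSZ)), mul(SSZ, add(mul(Z, SSZ), add(Z, SSZ))))
  [3] add(add(Z, SSZ), mul(SSZ, add(mul(Z, SSZ), add(Z, SSZ))))
  [4] add(SSZ, mul(SSZ, add(mul(Z, SSZ), add(Z, SSZ))))
  [5] S(add(SZ, mul(SSZ, add(mul(Z, SSZ), add(Z, SSZ)))))
  [6] S(S(add(Z, mul(SSZ, add(mul(Z, SSZ), add(Z, SSZ))))))
  [7] S(S(mul(SSZ, add(mul(Z, SSZ), add(Z, SSZ)))))
  [8] S(S(add(add(mul(Z, SSZ), add(Z, SSZ)), mul(SZ, add(mul(Z, SSZ), add(Z, SSZ))))))
  [9] S(S(add(add(Z, add(Z, SSZ)), mul(SZ, add(mul(Z, SSZ), add(Z, SSZ))))))
  [10] S(S(add(add(Z, SSZ), mul(SZ, add(mul(Z, SSZ), add(Z, SSZ))))))
  [11] S(S(add(SSZ, mul(SZ, add(mul(Z, SSZ), add(Z, SSZ))))))
  [12] S(S(S(add(SZ, mul(SZ, add(mul(Z, SSZ), add(Z, SSZ)))))))
  [13] S(S(S(S(add(Z, mul(SZ, add(mul(Z, SSZ), add(Z, SSZ))))))))
  [14] S(S(S(S(mul(SZ, add(mul(Z, SSZ), add(Z, SSZ)))))))
  [15] S(S(S(S(add(add(mul(Z, SSZ), add(Z, SSZ)), mul(Z, add(mul(Z, SSZ), add(Z, SSZ))))))))
  [16] S(S(S(S(add(add(Z, add(Z, SSZ)), mul(Z, add(mul(Z, SSZ), add(Z, SSZ))))))))
  [17] S(S(S(S(add(add(Z, SSZ), mul(Z, add(mul(Z, SSZ), add(Z, SSZ))))))))
  [18] S(S(S(S(add(SSZ, mul(Z, add(mul(Z, SSZ), add(Z, SSZ))))))))
  [19] S(S(S(S(S(add(SZ, mul(Z, add(mul(Z, SSZ), add(Z, SSZ)))))))))
  [20] S(S(S(S(S(S(add(Z, mul(Z, add(mul(Z, SSZ), add(Z, SSZ))))))))))
  [21] S(S(S(S(S(S(mul(Z, add(mul(Z, SSZ), add(Z, SSZ)))))))))
  [22] S^6(Z)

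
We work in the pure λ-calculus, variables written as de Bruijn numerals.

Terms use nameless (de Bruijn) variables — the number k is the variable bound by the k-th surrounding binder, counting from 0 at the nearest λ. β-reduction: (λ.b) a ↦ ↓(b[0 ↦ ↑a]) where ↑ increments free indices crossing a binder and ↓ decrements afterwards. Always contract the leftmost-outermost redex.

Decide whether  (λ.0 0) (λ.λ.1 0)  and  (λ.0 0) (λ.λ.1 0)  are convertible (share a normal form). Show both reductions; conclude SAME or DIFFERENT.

Answer: SAME — A ⇓ λ.λ.1 0, B ⇓ λ.λ.1 0

Reduction:
Term A:
  start: (λ.0 0) (λ.λ.1 0)
  step 1: (λ.λ.1 0) (λ.λ.1 0)
  step 2: λ.(λ.λ.1 0) 0
  step 3: λ.λ.1 0

Term B:
  start: (λ.0 0) (λ.λ.1 0)
  step 1: (λ.λ.1 0) (λ.λ.1 0)
  step 2: λ.(λ.λ.1 0) 0
  step 3: λ.λ.1 0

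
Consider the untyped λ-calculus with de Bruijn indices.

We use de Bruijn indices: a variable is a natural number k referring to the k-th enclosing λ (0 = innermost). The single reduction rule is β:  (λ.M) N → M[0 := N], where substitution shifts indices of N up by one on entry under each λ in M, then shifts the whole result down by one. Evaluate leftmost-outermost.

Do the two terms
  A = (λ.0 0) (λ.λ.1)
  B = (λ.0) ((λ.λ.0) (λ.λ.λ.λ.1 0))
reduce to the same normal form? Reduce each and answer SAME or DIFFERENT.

Term A:
  start: (λ.0 0) (λ.λ.1)
  step 1: (λ.λ.1) (λ.λ.1)
  step 2: λ.λ.λ.1

Term B:
  start: (λ.0) ((λ.λ.0) (λ.λ.λ.λ.1 0))
  step 1: (λ.λ.0) (λ.λ.λ.λ.1 0)
  step 2: λ.0

Answer: DIFFERENT — A ⇓ λ.λ.λ.1, B ⇓ λ.0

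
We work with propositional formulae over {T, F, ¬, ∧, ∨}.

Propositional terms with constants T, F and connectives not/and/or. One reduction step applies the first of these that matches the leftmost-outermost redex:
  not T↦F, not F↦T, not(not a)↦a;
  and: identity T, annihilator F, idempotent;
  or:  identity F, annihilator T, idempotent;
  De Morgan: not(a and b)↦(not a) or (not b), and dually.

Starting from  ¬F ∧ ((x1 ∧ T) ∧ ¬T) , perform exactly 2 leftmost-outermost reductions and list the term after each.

  start: ¬F ∧ ((x1 ∧ T) ∧ ¬T)
  →1  T ∧ ((x1 ∧ T) ∧ ¬T)
  →2  (x1 ∧ T) ∧ ¬T

Answer: after 2 steps: (x1 ∧ T) ∧ ¬T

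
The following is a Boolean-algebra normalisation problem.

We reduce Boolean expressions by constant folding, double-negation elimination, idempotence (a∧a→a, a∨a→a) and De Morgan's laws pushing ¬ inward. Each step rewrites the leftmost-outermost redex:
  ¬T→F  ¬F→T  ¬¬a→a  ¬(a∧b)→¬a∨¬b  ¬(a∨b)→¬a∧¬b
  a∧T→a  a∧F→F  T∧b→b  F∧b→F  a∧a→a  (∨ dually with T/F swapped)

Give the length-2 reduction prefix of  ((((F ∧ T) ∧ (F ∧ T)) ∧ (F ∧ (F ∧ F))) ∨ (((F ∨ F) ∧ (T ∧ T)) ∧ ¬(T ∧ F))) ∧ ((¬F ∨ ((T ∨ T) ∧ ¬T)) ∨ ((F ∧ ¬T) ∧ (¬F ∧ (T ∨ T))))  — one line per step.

Answer: after 2 steps: ((F ∧ (F ∧ (F ∧ F))) ∨ (((F ∨ F) ∧ (T ∧ T)) ∧ ¬(T ∧ F))) ∧ ((¬F ∨ ((T ∨ T) ∧ ¬T)) ∨ ((F ∧ ¬T) ∧ (¬F ∧ (T ∨ T))))

Derivation:
  start: ((((F ∧ T) ∧ (F ∧ T)) ∧ (F ∧ (F ∧ F))) ∨ (((F ∨ F) ∧ (T ∧ T)) ∧ ¬(T ∧ F))) ∧ ((¬F ∨ ((T ∨ T) ∧ ¬T)) ∨ ((F ∧ ¬T) ∧ (¬F ∧ (T ∨ T))))
  →1  (((F ∧ T) ∧ (F ∧ (F ∧ F))) ∨ (((F ∨ F) ∧ (T ∧ T)) ∧ ¬(T ∧ F))) ∧ ((¬F ∨ ((T ∨ T) ∧ ¬T)) ∨ ((F ∧ ¬T) ∧ (¬F ∧ (T ∨ T))))
  →2  ((F ∧ (F ∧ (F ∧ F))) ∨ (((F ∨ F) ∧ (T ∧ T)) ∧ ¬(T ∧ F))) ∧ ((¬F ∨ ((T ∨ T) ∧ ¬T)) ∨ ((F ∧ ¬T) ∧ (¬F ∧ (T ∨ T))))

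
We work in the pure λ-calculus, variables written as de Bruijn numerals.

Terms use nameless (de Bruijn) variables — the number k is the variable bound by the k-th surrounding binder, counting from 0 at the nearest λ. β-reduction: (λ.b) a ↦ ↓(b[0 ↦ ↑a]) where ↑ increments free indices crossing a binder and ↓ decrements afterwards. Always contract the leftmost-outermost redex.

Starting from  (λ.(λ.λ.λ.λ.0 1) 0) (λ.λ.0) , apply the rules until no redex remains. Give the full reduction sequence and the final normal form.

Answer: normal form = λ.λ.λ.0 1  (in 2 steps)

Derivation:
  start: (λ.(λ.λ.λ.λ.0 1) 0) (λ.λ.0)
  →1  (λ.λ.λ.λ.0 1) (λ.λ.0)
  →2  λ.λ.λ.0 1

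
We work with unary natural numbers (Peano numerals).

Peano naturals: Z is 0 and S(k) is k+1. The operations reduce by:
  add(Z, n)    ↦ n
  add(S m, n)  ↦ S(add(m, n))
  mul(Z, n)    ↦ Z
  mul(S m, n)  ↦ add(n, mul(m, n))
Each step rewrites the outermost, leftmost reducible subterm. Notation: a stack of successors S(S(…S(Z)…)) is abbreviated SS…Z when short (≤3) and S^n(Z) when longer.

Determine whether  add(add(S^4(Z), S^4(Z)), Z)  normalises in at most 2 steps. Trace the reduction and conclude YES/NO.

Answer: NO — after 2 steps the term is S(add(add(SSSZ, S^4(Z)), Z)), not yet normal

Derivation:
  start: add(add(S^4(Z), S^4(Z)), Z)
  →1  add(S(add(SSSZ, S^4(Z))), Z)
  →2  S(add(add(SSSZ, S^4(Z)), Z))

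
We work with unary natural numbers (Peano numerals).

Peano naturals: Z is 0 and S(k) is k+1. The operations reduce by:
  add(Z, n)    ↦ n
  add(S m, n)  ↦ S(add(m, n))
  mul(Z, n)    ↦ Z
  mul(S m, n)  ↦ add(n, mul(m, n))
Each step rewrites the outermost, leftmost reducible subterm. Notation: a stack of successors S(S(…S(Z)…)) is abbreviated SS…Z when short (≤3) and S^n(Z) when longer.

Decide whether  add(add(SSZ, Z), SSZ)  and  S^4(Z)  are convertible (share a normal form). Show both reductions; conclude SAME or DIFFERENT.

Term A:
  start: add(add(SSZ, Z), SSZ)
  [1] add(S(add(SZ, Z)), SSZ)
  [2] S(add(add(SZ, Z), SSZ))
  [3] S(add(S(add(Z, Z)), SSZ))
  [4] S(S(add(add(Z, Z), SSZ)))
  [5] S(S(add(Z, SSZ)))
  [6] S^4(Z)

Term B:
  start: S^4(Z)

Answer: SAME — A ⇓ S^4(Z), B ⇓ S^4(Z)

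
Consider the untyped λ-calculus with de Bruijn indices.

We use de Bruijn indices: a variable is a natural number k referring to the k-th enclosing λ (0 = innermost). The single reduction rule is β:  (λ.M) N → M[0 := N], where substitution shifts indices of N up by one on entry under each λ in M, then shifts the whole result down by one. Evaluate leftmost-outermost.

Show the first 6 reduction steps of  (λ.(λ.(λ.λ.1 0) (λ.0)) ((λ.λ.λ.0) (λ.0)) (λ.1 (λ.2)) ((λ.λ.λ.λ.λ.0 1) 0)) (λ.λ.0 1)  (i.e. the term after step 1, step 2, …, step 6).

  start: (λ.(λ.(λ.λ.1 0) (λ.0)) ((λ.λ.λ.0) (λ.0)) (λ.1 (λ.2)) ((λ.λ.λ.λ.λ.0 1) 0)) (λ.λ.0 1)
  [1] (λ.(λ.λ.1 0) (λ.0)) ((λ.λ.λ.0) (λ.0)) (λ.(λ.λ.0 1) (λ.λ.λ.0 1)) ((λ.λ.λ.λ.λ.0 1) (λ.λ.0 1))
  [2] (λ.λ.1 0) (λ.0) (λ.(λ.λ.0 1) (λ.λ.λ.0 1)) ((λ.λ.λ.λ.λ.0 1) (λ.λ.0 1))
  [3] (λ.(λ.0) 0) (λ.(λ.λ.0 1) (λ.λ.λ.0 1)) ((λ.λ.λ.λ.λ.0 1) (λ.λ.0 1))
  [4] (λ.0) (λ.(λ.λ.0 1) (λ.λ.λ.0 1)) ((λ.λ.λ.λ.λ.0 1) (λ.λ.0 1))
  [5] (λ.(λ.λ.0 1) (λ.λ.λ.0 1)) ((λ.λ.λ.λ.λ.0 1) (λ.λ.0 1))
  [6] (λ.λ.0 1) (λ.λ.λ.0 1)

Answer: after 6 steps: (λ.λ.0 1) (λ.λ.λ.0 1)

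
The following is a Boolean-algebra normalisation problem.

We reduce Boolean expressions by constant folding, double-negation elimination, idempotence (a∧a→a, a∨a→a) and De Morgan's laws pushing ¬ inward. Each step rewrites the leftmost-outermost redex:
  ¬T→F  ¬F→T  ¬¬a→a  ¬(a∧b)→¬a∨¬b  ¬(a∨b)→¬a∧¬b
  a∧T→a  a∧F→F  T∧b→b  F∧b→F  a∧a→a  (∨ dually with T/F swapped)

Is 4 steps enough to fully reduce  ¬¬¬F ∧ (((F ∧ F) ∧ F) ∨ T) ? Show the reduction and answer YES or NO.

Answer: YES — reaches normal form T in 4 ≤ 4 steps

Reduction:
  start: ¬¬¬F ∧ (((F ∧ F) ∧ F) ∨ T)
  →1  ¬F ∧ (((F ∧ F) ∧ F) ∨ T)
  →2  T ∧ (((F ∧ F) ∧ F) ∨ T)
  →3  ((F ∧ F) ∧ F) ∨ T
  →4  T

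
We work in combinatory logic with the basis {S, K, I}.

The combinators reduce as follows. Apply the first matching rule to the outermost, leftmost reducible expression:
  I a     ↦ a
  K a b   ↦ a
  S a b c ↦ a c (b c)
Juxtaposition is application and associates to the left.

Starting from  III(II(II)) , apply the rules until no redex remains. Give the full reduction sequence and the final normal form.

  start: III(II(II))
  →1  II(II(II))
  →2  I(II(II))
  →3  II(II)
  →4  I(II)
  →5  II
  →6  I

Answer: normal form = I  (in 6 steps)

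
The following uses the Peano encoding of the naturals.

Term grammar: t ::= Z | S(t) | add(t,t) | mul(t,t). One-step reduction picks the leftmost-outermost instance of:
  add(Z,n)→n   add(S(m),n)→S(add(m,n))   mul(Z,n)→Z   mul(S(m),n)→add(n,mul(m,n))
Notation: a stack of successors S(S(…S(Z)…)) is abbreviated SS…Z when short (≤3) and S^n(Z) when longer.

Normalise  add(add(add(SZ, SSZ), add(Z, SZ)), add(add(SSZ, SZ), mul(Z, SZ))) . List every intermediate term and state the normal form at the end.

  start: add(add(add(SZ, SSZ), add(Z, SZ)), add(add(SSZ, SZ), mul(Z, SZ)))
  step 1: add(add(S(add(Z, SSZ)), add(Z, SZ)), add(add(SSZ, SZ), mul(Z, SZ)))
  step 2: add(S(add(add(Z, SSZ), add(Z, SZ))), add(add(SSZ, SZ), mul(Z, SZ)))
  step 3: S(add(add(add(Z, SSZ), add(Z, SZ)), add(add(SSZ, SZ), mul(Z, SZ))))
  step 4: S(add(add(SSZ, add(Z, SZ)), add(add(SSZ, SZ), mul(Z, SZ))))
  step 5: S(add(S(add(SZ, add(Z, SZ))), add(add(SSZ, SZ), mul(Z, SZ))))
  step 6: S(S(add(add(SZ, add(Z, SZ)), add(add(SSZ, SZ), mul(Z, SZ)))))
  step 7: S(S(add(S(add(Z, add(Z, SZ))), add(add(SSZ, SZ), mul(Z, SZ)))))
  step 8: S(S(S(add(add(Z, add(Z, SZ)), add(add(SSZ, SZ), mul(Z, SZ))))))
  step 9: S(S(S(add(add(Z, SZ), add(add(SSZ, SZ), mul(Z, SZ))))))
  step 10: S(S(S(add(SZ, add(add(SSZ, SZ), mul(Z, SZ))))))
  step 11: S(S(S(S(add(Z, add(add(SSZ, SZ), mul(Z, SZ)))))))
  step 12: S(S(S(S(add(add(SSZ, SZ), mul(Z, SZ))))))
  step 13: S(S(S(S(add(S(add(SZ, SZ)), mul(Z, SZ))))))
  step 14: S(S(S(S(S(add(add(SZ, SZ), mul(Z, SZ)))))))
  step 15: S(S(S(S(S(add(S(add(Z, SZ)), mul(Z, SZ)))))))
  step 16: S(S(S(S(S(S(add(add(Z, SZ), mul(Z, SZ))))))))
  step 17: S(S(S(S(S(S(add(SZ, mul(Z, SZ))))))))
  step 18: S(S(S(S(S(S(S(add(Z, mul(Z, SZ)))))))))
  step 19: S(S(S(S(S(S(S(mul(Z, SZ))))))))
  step 20: S^7(Z)

Answer: normal form = S^7(Z)  (in 20 steps)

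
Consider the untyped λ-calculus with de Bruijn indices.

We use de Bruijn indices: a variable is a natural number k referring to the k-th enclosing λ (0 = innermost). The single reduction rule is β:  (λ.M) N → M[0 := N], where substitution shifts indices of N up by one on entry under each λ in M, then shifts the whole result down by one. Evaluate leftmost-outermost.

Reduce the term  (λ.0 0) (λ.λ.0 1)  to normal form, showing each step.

Answer: normal form = λ.0 (λ.λ.0 1)  (in 2 steps)

Working:
  start: (λ.0 0) (λ.λ.0 1)
  step 1: (λ.λ.0 1) (λ.λ.0 1)
  step 2: λ.0 (λ.λ.0 1)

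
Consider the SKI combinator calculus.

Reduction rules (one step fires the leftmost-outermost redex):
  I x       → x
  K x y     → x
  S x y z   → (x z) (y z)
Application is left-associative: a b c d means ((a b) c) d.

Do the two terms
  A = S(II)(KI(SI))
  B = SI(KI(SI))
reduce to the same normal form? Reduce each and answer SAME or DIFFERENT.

Term A:
  start: S(II)(KI(SI))
  [1] SI(KI(SI))
  [2] SII

Term B:
  start: SI(KI(SI))
  [1] SII

Answer: SAME — A ⇓ SII, B ⇓ SII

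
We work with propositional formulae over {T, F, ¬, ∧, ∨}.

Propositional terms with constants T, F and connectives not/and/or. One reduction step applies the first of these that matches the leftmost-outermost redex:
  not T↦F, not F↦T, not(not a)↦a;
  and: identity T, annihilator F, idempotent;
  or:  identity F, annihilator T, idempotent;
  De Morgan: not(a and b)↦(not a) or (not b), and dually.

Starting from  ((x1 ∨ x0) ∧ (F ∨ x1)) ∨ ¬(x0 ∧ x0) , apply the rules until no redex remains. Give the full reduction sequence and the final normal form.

Answer: normal form = ((x1 ∨ x0) ∧ x1) ∨ ¬x0  (in 3 steps)

Reduction:
  start: ((x1 ∨ x0) ∧ (F ∨ x1)) ∨ ¬(x0 ∧ x0)
  →1  ((x1 ∨ x0) ∧ x1) ∨ ¬(x0 ∧ x0)
  →2  ((x1 ∨ x0) ∧ x1) ∨ (¬x0 ∨ ¬x0)
  →3  ((x1 ∨ x0) ∧ x1) ∨ ¬x0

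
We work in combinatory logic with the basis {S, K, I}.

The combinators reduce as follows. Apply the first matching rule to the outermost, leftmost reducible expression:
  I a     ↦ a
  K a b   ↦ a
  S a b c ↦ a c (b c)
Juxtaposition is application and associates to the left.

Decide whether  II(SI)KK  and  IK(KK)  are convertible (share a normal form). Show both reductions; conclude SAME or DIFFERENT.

Term A:
  start: II(SI)KK
  step 1: I(SI)KK
  step 2: SIKK
  step 3: IK(KK)
  step 4: K(KK)

Term B:
  start: IK(KK)
  step 1: K(KK)

Answer: SAME — A ⇓ K(KK), B ⇓ K(KK)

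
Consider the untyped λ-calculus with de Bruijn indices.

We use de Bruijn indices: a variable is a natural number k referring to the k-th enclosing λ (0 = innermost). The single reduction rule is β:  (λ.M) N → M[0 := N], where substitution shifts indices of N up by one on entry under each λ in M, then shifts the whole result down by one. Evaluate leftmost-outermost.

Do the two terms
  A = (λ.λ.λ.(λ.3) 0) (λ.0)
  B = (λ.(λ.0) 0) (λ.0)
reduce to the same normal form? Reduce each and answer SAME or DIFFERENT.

Answer: DIFFERENT — A ⇓ λ.λ.λ.0, B ⇓ λ.0

Working:
Term A:
  start: (λ.λ.λ.(λ.3) 0) (λ.0)
  step 1: λ.λ.(λ.λ.0) 0
  step 2: λ.λ.λ.0

Term B:
  start: (λ.(λ.0) 0) (λ.0)
  step 1: (λ.0) (λ.0)
  step 2: λ.0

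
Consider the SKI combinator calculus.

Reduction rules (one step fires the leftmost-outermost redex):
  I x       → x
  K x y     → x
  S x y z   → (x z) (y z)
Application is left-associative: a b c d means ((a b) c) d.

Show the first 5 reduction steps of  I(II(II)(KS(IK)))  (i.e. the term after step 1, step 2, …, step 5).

Answer: after 5 steps: KS(IK)

Reduction:
  start: I(II(II)(KS(IK)))
  step 1: II(II)(KS(IK))
  step 2: I(II)(KS(IK))
  step 3: II(KS(IK))
  step 4: I(KS(IK))
  step 5: KS(IK)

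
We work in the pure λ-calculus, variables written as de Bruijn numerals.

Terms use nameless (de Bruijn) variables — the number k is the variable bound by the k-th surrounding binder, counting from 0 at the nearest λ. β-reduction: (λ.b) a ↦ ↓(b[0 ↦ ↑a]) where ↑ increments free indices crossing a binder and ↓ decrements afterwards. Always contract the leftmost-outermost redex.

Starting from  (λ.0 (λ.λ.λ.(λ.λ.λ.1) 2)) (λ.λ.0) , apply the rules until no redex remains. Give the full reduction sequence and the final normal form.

Answer: normal form = λ.0  (in 2 steps)

Derivation:
  start: (λ.0 (λ.λ.λ.(λ.λ.λ.1) 2)) (λ.λ.0)
  step 1: (λ.λ.0) (λ.λ.λ.(λ.λ.λ.1) 2)
  step 2: λ.0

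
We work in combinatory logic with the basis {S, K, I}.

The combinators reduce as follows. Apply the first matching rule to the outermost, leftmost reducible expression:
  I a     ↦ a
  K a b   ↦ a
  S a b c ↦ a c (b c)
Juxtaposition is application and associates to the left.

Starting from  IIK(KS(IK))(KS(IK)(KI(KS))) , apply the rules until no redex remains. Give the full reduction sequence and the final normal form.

Answer: normal form = S  (in 4 steps)

Reduction:
  start: IIK(KS(IK))(KS(IK)(KI(KS)))
  →1  IK(KS(IK))(KS(IK)(KI(KS)))
  →2  K(KS(IK))(KS(IK)(KI(KS)))
  →3  KS(IK)
  →4  S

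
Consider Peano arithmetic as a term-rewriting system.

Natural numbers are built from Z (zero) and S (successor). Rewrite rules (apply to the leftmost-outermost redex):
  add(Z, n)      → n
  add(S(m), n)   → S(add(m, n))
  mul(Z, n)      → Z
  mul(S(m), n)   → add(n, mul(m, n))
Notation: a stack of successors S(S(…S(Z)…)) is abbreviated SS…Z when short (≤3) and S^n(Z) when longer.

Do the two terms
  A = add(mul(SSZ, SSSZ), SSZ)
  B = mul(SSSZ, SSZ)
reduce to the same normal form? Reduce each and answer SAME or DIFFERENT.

Answer: DIFFERENT — A ⇓ S^8(Z), B ⇓ S^6(Z)

Working:
Term A:
  start: add(mul(SSZ, SSSZ), SSZ)
  [1] add(add(SSSZ, mul(SZ, SSSZ)), SSZ)
  [2] add(S(add(SSZ, mul(SZ, SSSZ))), SSZ)
  [3] S(add(add(SSZ, mul(SZ, SSSZ)), SSZ))
  [4] S(add(S(add(SZ, mul(SZ, SSSZ))), SSZ))
  [5] S(S(add(add(SZ, mul(SZ, SSSZ)), SSZ)))
  [6] S(S(add(S(add(Z, mul(SZ, SSSZ))), SSZ)))
  [7] S(S(S(add(add(Z, mul(SZ, SSSZ)), SSZ))))
  [8] S(S(S(add(mul(SZ, SSSZ), SSZ))))
  [9] S(S(S(add(add(SSSZ, mul(Z, SSSZ)), SSZ))))
  [10] S(S(S(add(S(add(SSZ, mul(Z, SSSZ))), SSZ))))
  [11] S(S(S(S(add(add(SSZ, mul(Z, SSSZ)), SSZ)))))
  [12] S(S(S(S(add(S(add(SZ, mul(Z, SSSZ))), SSZ)))))
  [13] S(S(S(S(S(add(add(SZ, mul(Z, SSSZ)), SSZ))))))
  [14] S(S(S(S(S(add(S(add(Z, mul(Z, SSSZ))), SSZ))))))
  [15] S(S(S(S(S(S(add(add(Z, mul(Z, SSSZ)), SSZ)))))))
  [16] S(S(S(S(S(S(add(mul(Z, SSSZ), SSZ)))))))
  [17] S(S(S(S(S(S(add(Z, SSZ)))))))
  [18] S^8(Z)

Term B:
  start: mul(SSSZ, SSZ)
  [1] add(SSZ, mul(SSZ, SSZ))
  [2] S(add(SZ, mul(SSZ, SSZ)))
  [3] S(S(add(Z, mul(SSZ, SSZ))))
  [4] S(S(mul(SSZ, SSZ)))
  [5] S(S(add(SSZ, mul(SZ, SSZ))))
  [6] S(S(S(add(SZ, mul(SZ, SSZ)))))
  [7] S(S(S(S(add(Z, mul(SZ, SSZ))))))
  [8] S(S(S(S(mul(SZ, SSZ)))))
  [9] S(S(S(S(add(SSZ, mul(Z, SSZ))))))
  [10] S(S(S(S(S(add(SZ, mul(Z, SSZ)))))))
  [11] S(S(S(S(S(S(add(Z, mul(Z, SSZ))))))))
  [12] S(S(S(S(S(S(mul(Z, SSZ)))))))
  [13] S^6(Z)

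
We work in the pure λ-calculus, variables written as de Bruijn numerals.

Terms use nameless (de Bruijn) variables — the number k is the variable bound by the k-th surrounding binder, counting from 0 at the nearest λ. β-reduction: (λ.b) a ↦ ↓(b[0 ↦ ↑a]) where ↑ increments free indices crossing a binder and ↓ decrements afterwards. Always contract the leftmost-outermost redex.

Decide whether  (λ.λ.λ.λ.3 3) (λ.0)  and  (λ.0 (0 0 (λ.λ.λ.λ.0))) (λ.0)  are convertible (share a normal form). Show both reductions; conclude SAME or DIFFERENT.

Answer: SAME — A ⇓ λ.λ.λ.λ.0, B ⇓ λ.λ.λ.λ.0

Reduction:
Term A:
  start: (λ.λ.λ.λ.3 3) (λ.0)
  →1  λ.λ.λ.(λ.0) (λ.0)
  →2  λ.λ.λ.λ.0

Term B:
  start: (λ.0 (0 0 (λ.λ.λ.λ.0))) (λ.0)
  →1  (λ.0) ((λ.0) (λ.0) (λ.λ.λ.λ.0))
  →2  (λ.0) (λ.0) (λ.λ.λ.λ.0)
  →3  (λ.0) (λ.λ.λ.λ.0)
  →4  λ.λ.λ.λ.0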